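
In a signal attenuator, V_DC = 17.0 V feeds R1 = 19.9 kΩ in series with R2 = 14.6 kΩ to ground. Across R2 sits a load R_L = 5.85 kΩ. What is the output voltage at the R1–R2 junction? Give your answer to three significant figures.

First combine the lower leg with the load: R2 ‖ R_L = 4.177 kΩ.
Now apply the divider: V_out = 17.0 × 0.1735 = 2.949 V.
(Unloaded it would be 7.19 V; the load pulls it down.)

V_out ≈ 2.95 V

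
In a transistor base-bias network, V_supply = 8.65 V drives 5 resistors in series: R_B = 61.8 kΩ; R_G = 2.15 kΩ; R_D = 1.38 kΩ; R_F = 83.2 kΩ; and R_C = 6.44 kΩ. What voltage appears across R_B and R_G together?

V ≈ 3.57 V

ΣR = 61.8 + 2.15 + 1.38 + 83.2 + 6.44 = 155.0 kΩ.
R_{R_B..R_G} = 61.8 + 2.15 = 63.95 kΩ.
Voltage divider: V = V_supply · (63.95 / 155.0) = 8.65 × 0.4127 = 3.570 V.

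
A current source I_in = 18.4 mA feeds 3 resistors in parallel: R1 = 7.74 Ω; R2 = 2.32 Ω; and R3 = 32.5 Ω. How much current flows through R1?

Total conductance ΣG = 1/7.74 + 1/2.32 + 1/32.5 = 0.5910 (units of 1/Ω).
R1 takes the fraction G_k/ΣG = 0.1292/0.5910 = 0.2186, so I = 18.4 × 0.2186 = 4.022 mA.

I ≈ 4.02 mA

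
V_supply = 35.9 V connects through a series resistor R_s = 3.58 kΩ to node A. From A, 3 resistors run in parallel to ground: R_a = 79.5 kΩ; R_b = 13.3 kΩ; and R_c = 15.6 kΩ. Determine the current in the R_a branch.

I ≈ 0.293 mA

Combine the parallel branches: R_p = (1/79.5 + 1/13.3 + 1/15.6)⁻¹ = 6.585 kΩ.
V_A by voltage divider: V_A = 35.9 × 6.585/(3.58 + 6.585) = 23.26 V.
Branch current I = V_A/R_a = 23.26/79.5 = 0.2925 mA.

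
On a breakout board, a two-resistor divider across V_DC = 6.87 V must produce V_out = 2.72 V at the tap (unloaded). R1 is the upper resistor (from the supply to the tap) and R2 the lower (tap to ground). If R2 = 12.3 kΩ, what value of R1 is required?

The divider ratio is R2/(R1+R2) = 2.72/6.87 = 0.3959.
So R1 = R2 · (V_DC/V_out − 1) = 12.3 × (6.87/2.72 − 1) = 12.3 × 1.526 = 18.77 kΩ.

R1 ≈ 18.8 kΩ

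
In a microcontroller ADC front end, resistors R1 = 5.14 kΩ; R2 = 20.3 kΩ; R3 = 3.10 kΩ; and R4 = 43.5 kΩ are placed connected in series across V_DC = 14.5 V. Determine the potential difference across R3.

V ≈ 0.624 V

ΣR = 5.14 + 20.3 + 3.10 + 43.5 = 72.04 kΩ.
By the voltage-divider rule, V = 14.5 × 3.100/72.04 = 0.6240 V.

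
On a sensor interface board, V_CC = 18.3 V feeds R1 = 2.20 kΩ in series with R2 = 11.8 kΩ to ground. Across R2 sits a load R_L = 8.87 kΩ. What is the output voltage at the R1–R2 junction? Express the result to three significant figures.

V_out ≈ 12.8 V

The load sits in parallel with R2, giving an effective lower resistance R2' = R2·R_L/(R2+R_L) = 5.064 kΩ.
Then V_out = V_CC · R2'/(R1 + R2') = 18.3 × 5.064/7.264 = 12.76 V.
(Unloaded it would be 15.4 V; the load pulls it down.)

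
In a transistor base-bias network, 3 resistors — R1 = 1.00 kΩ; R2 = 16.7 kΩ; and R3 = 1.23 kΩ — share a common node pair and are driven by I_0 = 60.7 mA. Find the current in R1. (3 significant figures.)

I ≈ 32.4 mA

Total conductance ΣG = 1/1.00 + 1/16.7 + 1/1.23 = 1.873 (units of 1/kΩ).
Current divider: I(R1) = I_0 · G_k/ΣG = 60.7 × (1.000/1.873) = 60.7 × 0.5339 = 32.41 mA.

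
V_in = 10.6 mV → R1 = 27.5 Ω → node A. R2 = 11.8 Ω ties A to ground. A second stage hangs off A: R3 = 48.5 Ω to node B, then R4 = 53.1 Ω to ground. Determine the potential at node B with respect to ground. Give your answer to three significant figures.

V_B ≈ 1.54 mV

Node A sees R2 in parallel with the series input of stage 2, R3 + R4 = 101.6 Ω.
Effective lower resistance at A: R2 ‖ 101.6 = 10.57 Ω.
So V_A = 10.6 × 0.2777 = 2.943 mV.
V_B = V_A × 0.5226 = 1.538 mV.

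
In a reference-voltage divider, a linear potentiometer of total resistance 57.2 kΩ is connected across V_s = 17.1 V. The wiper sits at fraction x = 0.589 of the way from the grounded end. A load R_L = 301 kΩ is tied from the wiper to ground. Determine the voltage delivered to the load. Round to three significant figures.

V_out ≈ 9.63 V

Split the track: R_lower = x·R_p = 33.69 kΩ, R_upper = (1−x)·R_p = 23.51 kΩ.
R_L loads the lower segment: effective lower R = 30.30 kΩ.
V_out = 17.1 × 30.30/(23.51 + 30.30) = 9.629 V.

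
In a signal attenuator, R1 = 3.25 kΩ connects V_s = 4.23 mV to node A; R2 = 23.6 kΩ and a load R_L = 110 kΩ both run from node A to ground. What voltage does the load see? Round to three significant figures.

The load sits in parallel with R2, giving an effective lower resistance R2' = R2·R_L/(R2+R_L) = 19.43 kΩ.
Now apply the divider: V_out = 4.23 × 0.8567 = 3.624 mV.
(Unloaded it would be 3.72 mV; the load pulls it down.)

V_out ≈ 3.62 mV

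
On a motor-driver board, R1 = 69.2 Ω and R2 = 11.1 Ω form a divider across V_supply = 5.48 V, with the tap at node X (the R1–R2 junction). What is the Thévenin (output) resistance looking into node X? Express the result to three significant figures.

Zeroing V_supply shorts the top of R1 to ground, so R_th = R1 ‖ R2 = 9.566 Ω.

R_th ≈ 9.57 Ω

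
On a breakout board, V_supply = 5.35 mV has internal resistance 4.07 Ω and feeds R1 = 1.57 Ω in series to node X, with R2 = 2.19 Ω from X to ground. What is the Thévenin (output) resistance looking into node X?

R_th ≈ 1.58 Ω

R1' = 4.07 + 1.57 = 5.640 Ω (source resistance + R1).
With V_supply suppressed (replaced by a short), R_th = R1' ‖ R2 = (5.640 × 2.19)/(5.640 + 2.19) = 1.577 Ω.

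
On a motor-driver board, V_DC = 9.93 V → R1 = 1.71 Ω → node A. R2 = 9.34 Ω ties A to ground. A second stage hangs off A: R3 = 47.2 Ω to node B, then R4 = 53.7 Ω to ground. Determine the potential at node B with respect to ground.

The second stage (R3 + R4 = 100.9 Ω) loads node A in parallel with R2.
Effective lower resistance at A: R2 ‖ 100.9 = 8.549 Ω.
First divider: V_A = V_DC · 8.549/(1.71 + 8.549) = 8.275 V.
Then the unloaded second divider: V_B = V_A × R4/(R3+R4) = 8.275 × 0.5322 = 4.404 V.

V_B ≈ 4.40 V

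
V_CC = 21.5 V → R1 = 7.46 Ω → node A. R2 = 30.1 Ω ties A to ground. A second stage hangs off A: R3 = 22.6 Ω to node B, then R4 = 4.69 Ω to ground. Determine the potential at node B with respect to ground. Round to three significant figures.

V_B ≈ 2.43 V

Looking into the second stage from A: R3 + R4 = 27.29 Ω appears in parallel with R2.
R2 ‖ (R3+R4) = 14.31 Ω.
V_A = 21.5 × 14.31/(7.46 + 14.31) = 14.13 V.
Stage 2 is unloaded, so V_B = V_A · R4/(R3+R4) = 14.13 × 4.69/27.29 = 2.429 V.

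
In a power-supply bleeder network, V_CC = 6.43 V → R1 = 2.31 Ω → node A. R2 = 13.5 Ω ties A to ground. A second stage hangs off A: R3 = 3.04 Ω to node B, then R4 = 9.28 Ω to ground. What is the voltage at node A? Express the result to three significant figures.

V_A ≈ 4.73 V

Node A sees R2 in parallel with the series input of stage 2, R3 + R4 = 12.32 Ω.
Effective lower resistance at A: R2 ‖ 12.32 = 6.442 Ω.
So V_A = 6.43 × 0.7360 = 4.733 V.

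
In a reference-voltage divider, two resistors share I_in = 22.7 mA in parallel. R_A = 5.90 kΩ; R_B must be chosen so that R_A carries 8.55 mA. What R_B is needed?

R_B ≈ 3.57 kΩ

In a two-way split, I_A/I_in = R_B/(R_A + R_B).
8.55/22.7 = R_B/(R_A + R_B) → R_B = R_A · (0.3767)/(1 − 0.3767) = 5.90 × 0.6042 = 3.565 kΩ.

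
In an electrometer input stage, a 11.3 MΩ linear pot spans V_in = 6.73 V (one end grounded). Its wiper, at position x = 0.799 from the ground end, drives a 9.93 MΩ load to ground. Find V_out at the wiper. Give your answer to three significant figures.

Split the track: R_lower = x·R_p = 9.029 MΩ, R_upper = (1−x)·R_p = 2.271 MΩ.
R_L loads the lower segment: effective lower R = 4.729 MΩ.
Then V_out = V_in · 4.729/(2.271 + 4.729) = 4.546 V.
(Unloaded: V_out = x·V_in = 5.38 V.)

V_out ≈ 4.55 V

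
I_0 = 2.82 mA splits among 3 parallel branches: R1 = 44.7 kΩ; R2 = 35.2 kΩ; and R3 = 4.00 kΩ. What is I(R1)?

I ≈ 0.210 mA

Total conductance ΣG = 1/44.7 + 1/35.2 + 1/4.00 = 0.3008 (units of 1/kΩ).
By the current-divider rule, I = I_0 · G_k/ΣG = 2.82 × 0.07438 = 0.2097 mA.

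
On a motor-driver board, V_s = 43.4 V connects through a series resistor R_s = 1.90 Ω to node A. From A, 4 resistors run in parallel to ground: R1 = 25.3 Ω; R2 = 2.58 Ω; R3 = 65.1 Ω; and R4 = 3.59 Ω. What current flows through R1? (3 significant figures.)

I ≈ 0.724 A

Parallel bank: R_p = 1/(1/25.3 + 1/2.58 + 1/65.1 + 1/3.59) = 1.387 Ω.
V_A = 43.4 × 1.387/3.287 = 18.31 V.
Branch current I = V_A/R1 = 18.31/25.3 = 0.7238 A.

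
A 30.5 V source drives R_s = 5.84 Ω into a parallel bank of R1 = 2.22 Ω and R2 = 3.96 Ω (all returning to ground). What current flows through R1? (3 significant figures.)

I ≈ 2.69 A

Equivalent of the parallel group: R_p = 1.423 Ω.
Node voltage V_A = V_in · R_p/(R_s + R_p) = 30.5 × 0.1959 = 5.974 V.
Branch current I = V_A/R1 = 5.974/2.22 = 2.691 A.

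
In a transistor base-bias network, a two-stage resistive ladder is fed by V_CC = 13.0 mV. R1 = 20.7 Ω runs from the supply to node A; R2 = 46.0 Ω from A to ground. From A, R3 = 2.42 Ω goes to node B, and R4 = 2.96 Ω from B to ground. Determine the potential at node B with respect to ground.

The second stage (R3 + R4 = 5.380 Ω) loads node A in parallel with R2.
R2 ‖ (R3+R4) = 4.817 Ω.
So V_A = 13.0 × 0.1888 = 2.454 mV.
Then the unloaded second divider: V_B = V_A × R4/(R3+R4) = 2.454 × 0.5502 = 1.350 mV.

V_B ≈ 1.35 mV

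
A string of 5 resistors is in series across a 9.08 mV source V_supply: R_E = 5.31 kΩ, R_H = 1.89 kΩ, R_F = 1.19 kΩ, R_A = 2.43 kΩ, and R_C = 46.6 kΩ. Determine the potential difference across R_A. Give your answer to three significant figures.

V ≈ 0.384 mV

Series total: ΣR = 5.31 + 1.89 + 1.19 + 2.43 + 46.6 = 57.42 kΩ.
Voltage divider: V = V_supply · (2.430 / 57.42) = 9.08 × 0.04232 = 0.3843 mV.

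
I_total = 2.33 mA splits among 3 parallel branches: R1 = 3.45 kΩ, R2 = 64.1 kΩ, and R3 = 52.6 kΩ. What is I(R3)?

Total conductance ΣG = 1/3.45 + 1/64.1 + 1/52.6 = 0.3245 (units of 1/kΩ).
R3 takes the fraction G_k/ΣG = 0.01901/0.3245 = 0.05859, so I = 2.33 × 0.05859 = 0.1365 mA.

I ≈ 0.137 mA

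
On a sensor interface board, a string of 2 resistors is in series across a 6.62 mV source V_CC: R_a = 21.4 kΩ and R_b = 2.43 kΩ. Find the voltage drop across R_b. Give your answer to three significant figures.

Series total: ΣR = 21.4 + 2.43 = 23.83 kΩ.
By the voltage-divider rule, V = 6.62 × 2.430/23.83 = 0.6751 mV.

V ≈ 0.675 mV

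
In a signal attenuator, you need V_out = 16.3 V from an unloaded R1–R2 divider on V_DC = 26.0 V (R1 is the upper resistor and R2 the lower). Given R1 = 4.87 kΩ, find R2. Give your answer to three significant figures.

The divider ratio is R2/(R1+R2) = 16.3/26.0 = 0.6269.
R2 = R1 · 0.6269/(1 − 0.6269) = 8.184 kΩ.

R2 ≈ 8.18 kΩ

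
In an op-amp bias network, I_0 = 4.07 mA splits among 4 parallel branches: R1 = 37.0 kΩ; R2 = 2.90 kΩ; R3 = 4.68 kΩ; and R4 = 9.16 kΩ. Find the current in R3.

I ≈ 1.25 mA

ΣG = 1/37.0 + 1/2.90 + 1/4.68 + 1/9.16 = 0.6947.
Current divider: I(R3) = I_0 · G_k/ΣG = 4.07 × (0.2137/0.6947) = 4.07 × 0.3076 = 1.252 mA.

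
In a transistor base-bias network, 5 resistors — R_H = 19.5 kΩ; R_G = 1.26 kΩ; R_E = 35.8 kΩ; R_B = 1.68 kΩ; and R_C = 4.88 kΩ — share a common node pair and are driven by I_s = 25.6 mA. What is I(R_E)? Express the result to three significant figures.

ΣG = 1/19.5 + 1/1.26 + 1/35.8 + 1/1.68 + 1/4.88 = 1.673.
By the current-divider rule, I = I_s · G_k/ΣG = 25.6 × 0.01670 = 0.4274 mA.

I ≈ 0.427 mA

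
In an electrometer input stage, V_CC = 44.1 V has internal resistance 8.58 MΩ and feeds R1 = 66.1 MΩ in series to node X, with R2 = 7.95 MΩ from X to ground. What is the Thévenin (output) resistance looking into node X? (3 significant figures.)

R_th ≈ 7.19 MΩ

R1' = 8.58 + 66.1 = 74.68 MΩ (source resistance + R1).
Looking into X with the source shorted: R_th = R1'·R2/(R1'+R2) = 74.68 × 7.95/82.63 = 7.185 MΩ.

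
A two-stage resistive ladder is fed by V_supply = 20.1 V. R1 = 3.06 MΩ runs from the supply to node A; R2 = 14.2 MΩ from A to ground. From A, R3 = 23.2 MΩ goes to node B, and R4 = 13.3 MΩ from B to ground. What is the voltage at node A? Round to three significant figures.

Node A sees R2 in parallel with the series input of stage 2, R3 + R4 = 36.50 MΩ.
R2 ‖ (R3+R4) = 10.22 MΩ.
So V_A = 20.1 × 0.7696 = 15.47 V.

V_A ≈ 15.5 V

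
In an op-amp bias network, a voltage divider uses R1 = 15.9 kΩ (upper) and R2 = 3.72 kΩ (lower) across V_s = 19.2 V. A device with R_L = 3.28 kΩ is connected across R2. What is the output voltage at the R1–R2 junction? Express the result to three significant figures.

V_out ≈ 1.90 V

First combine the lower leg with the load: R2 ‖ R_L = 1.743 kΩ.
Now apply the divider: V_out = 19.2 × 0.09880 = 1.897 V.
(Unloaded it would be 3.64 V; the load pulls it down.)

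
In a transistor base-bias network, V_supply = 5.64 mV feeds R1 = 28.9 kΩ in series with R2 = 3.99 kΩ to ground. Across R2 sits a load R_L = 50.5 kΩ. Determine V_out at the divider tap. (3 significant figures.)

V_out ≈ 0.640 mV

First combine the lower leg with the load: R2 ‖ R_L = 3.698 kΩ.
Then V_out = V_supply · R2'/(R1 + R2') = 5.64 × 3.698/32.60 = 0.6398 mV.
(Unloaded it would be 0.684 mV; the load pulls it down.)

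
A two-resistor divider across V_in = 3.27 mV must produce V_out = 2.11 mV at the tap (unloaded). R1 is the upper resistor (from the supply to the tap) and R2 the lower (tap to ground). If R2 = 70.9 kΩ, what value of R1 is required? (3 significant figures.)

R1 ≈ 39.0 kΩ

Required fraction k = V_out/V_in = 0.6453.
R1 = R2·(1/k − 1) = 70.9 × 0.5498 = 38.98 kΩ.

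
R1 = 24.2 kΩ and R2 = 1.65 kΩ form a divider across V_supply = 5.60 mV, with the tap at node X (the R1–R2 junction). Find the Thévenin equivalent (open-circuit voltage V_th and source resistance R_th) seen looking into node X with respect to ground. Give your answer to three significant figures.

V_th ≈ 0.357 mV, R_th ≈ 1.54 kΩ

V_th is the unloaded tap voltage: V_supply · R2/(R1+R2) = 5.60 × 0.06383 = 0.3574 mV.
With V_supply suppressed (replaced by a short), R_th = R1 ‖ R2 = (24.20 × 1.65)/(24.20 + 1.65) = 1.545 kΩ.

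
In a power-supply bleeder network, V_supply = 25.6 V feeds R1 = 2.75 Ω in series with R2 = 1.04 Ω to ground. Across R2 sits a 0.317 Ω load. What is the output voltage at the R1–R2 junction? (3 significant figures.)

V_out ≈ 2.08 V

R2 ‖ R_L = (1.04 × 0.317)/(1.04 + 0.317) = 0.2429 Ω.
Voltage divider with the loaded lower leg: V_out = 25.6 × 0.2429/(2.75 + 0.2429) = 25.6 × 0.08117 = 2.078 V.
(Unloaded it would be 7.02 V; the load pulls it down.)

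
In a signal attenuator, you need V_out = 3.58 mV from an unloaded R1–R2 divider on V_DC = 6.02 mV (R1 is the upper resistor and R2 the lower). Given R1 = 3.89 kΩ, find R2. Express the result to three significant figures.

R2 ≈ 5.71 kΩ

Required fraction k = V_out/V_DC = 0.5947.
R2 = R1 · 0.5947/(1 − 0.5947) = 5.707 kΩ.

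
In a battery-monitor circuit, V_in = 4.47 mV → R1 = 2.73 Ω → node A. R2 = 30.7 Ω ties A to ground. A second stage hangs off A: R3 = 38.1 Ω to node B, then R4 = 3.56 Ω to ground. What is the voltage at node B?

V_B ≈ 0.331 mV

Node A sees R2 in parallel with the series input of stage 2, R3 + R4 = 41.66 Ω.
Effective lower resistance at A: R2 ‖ 41.66 = 17.67 Ω.
First divider: V_A = V_in · 17.67/(2.73 + 17.67) = 3.872 mV.
Then the unloaded second divider: V_B = V_A × R4/(R3+R4) = 3.872 × 0.08545 = 0.3309 mV.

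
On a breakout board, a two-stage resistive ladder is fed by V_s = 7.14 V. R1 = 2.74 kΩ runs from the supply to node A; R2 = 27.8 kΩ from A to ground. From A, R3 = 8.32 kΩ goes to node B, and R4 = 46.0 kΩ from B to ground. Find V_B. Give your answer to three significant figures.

V_B ≈ 5.26 V

Node A sees R2 in parallel with the series input of stage 2, R3 + R4 = 54.32 kΩ.
R2 ‖ (R3+R4) = 18.39 kΩ.
V_A = 7.14 × 18.39/(2.74 + 18.39) = 6.214 V.
Stage 2 is unloaded, so V_B = V_A · R4/(R3+R4) = 6.214 × 46.0/54.32 = 5.262 V.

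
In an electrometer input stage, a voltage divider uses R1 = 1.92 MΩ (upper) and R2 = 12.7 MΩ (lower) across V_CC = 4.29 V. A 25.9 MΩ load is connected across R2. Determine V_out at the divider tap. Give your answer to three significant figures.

R2 ‖ R_L = (12.7 × 25.9)/(12.7 + 25.9) = 8.522 MΩ.
Now apply the divider: V_out = 4.29 × 0.8161 = 3.501 V.
(Unloaded it would be 3.73 V; the load pulls it down.)

V_out ≈ 3.50 V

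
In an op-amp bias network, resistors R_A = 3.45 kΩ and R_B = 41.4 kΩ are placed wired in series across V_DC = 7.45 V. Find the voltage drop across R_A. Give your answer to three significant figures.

V ≈ 0.573 V

ΣR = 3.45 + 41.4 = 44.85 kΩ.
Voltage divider: V = V_DC · (3.450 / 44.85) = 7.45 × 0.07692 = 0.5731 V.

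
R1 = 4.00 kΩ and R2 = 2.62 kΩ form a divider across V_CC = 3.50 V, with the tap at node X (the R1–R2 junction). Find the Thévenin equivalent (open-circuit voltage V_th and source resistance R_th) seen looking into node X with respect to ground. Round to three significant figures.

V_th ≈ 1.39 V, R_th ≈ 1.58 kΩ

Open-circuit (no load on X): V_th = V_CC · R2/(R1 + R2) = 3.50 × 2.62/(4.000 + 2.62) = 1.385 V.
Looking into X with the source shorted: R_th = R1·R2/(R1+R2) = 4.000 × 2.62/6.620 = 1.583 kΩ.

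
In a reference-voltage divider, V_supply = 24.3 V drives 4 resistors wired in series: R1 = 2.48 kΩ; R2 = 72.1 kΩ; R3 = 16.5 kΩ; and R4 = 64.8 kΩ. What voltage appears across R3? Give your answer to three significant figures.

V ≈ 2.57 V

ΣR = 2.48 + 72.1 + 16.5 + 64.8 = 155.9 kΩ.
Voltage divider: V = V_supply · (16.50 / 155.9) = 24.3 × 0.1059 = 2.572 V.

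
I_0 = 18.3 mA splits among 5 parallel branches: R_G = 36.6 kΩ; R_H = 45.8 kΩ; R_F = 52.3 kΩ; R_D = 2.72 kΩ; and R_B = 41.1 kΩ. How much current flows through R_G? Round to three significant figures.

I ≈ 1.09 mA

ΣG = 1/36.6 + 1/45.8 + 1/52.3 + 1/2.72 + 1/41.1 = 0.4603.
R_G takes the fraction G_k/ΣG = 0.02732/0.4603 = 0.05936, so I = 18.3 × 0.05936 = 1.086 mA.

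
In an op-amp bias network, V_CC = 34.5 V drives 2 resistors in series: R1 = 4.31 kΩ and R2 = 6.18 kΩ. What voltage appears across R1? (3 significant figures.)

V ≈ 14.2 V

Series total: ΣR = 4.31 + 6.18 = 10.49 kΩ.
Voltage divider: V = V_CC · (4.310 / 10.49) = 34.5 × 0.4109 = 14.17 V.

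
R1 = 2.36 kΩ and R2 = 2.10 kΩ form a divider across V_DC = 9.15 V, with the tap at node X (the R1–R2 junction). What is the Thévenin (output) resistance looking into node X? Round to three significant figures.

R_th ≈ 1.11 kΩ

Looking into X with the source shorted: R_th = R1·R2/(R1+R2) = 2.360 × 2.10/4.460 = 1.111 kΩ.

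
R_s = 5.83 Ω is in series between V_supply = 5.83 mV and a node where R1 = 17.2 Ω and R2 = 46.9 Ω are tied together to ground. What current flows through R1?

Combine the parallel branches: R_p = (1/17.2 + 1/46.9)⁻¹ = 12.58 Ω.
Node voltage V_A = V_supply · R_p/(R_s + R_p) = 5.83 × 0.6834 = 3.984 mV.
Branch current I = V_A/R1 = 3.984/17.2 = 0.2316 mA.

I ≈ 0.232 mA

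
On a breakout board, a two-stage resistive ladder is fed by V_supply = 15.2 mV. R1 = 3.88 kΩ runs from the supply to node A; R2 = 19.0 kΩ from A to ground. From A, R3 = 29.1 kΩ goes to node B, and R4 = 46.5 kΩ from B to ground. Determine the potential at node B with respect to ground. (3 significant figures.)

The second stage (R3 + R4 = 75.60 kΩ) loads node A in parallel with R2.
Effective lower resistance at A: R2 ‖ 75.60 = 15.18 kΩ.
V_A = 15.2 × 15.18/(3.88 + 15.18) = 12.11 mV.
Then the unloaded second divider: V_B = V_A × R4/(R3+R4) = 12.11 × 0.6151 = 7.446 mV.

V_B ≈ 7.45 mV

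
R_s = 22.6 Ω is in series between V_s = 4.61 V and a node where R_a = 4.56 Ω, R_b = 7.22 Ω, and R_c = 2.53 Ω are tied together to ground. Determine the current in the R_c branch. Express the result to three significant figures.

I ≈ 0.101 A

Equivalent of the parallel group: R_p = 1.328 Ω.
V_A = 4.61 × 1.328/23.93 = 0.2558 V.
I(R_c) = V_A / R_c = 0.2558/2.53 = 0.1011 A.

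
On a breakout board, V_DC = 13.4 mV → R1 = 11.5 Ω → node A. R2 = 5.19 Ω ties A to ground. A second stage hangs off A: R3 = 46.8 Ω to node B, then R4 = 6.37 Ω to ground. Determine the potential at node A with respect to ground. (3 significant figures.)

Node A sees R2 in parallel with the series input of stage 2, R3 + R4 = 53.17 Ω.
R2 ‖ (R3+R4) = 4.728 Ω.
So V_A = 13.4 × 0.2914 = 3.904 mV.

V_A ≈ 3.90 mV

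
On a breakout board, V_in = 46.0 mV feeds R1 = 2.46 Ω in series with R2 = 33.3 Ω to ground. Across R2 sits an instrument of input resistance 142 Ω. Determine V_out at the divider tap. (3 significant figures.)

V_out ≈ 42.2 mV

First combine the lower leg with the load: R2 ‖ R_L = 26.97 Ω.
Voltage divider with the loaded lower leg: V_out = 46.0 × 26.97/(2.46 + 26.97) = 46.0 × 0.9164 = 42.16 mV.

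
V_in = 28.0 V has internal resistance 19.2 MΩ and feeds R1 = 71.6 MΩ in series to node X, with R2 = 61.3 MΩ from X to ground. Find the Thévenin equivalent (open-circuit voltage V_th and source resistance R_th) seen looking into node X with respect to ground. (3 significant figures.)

R1' = 19.2 + 71.6 = 90.80 MΩ (source resistance + R1).
Open-circuit (no load on X): V_th = V_in · R2/(R1' + R2) = 28.0 × 61.3/(90.80 + 61.3) = 11.28 V.
With V_in suppressed (replaced by a short), R_th = R1' ‖ R2 = (90.80 × 61.3)/(90.80 + 61.3) = 36.59 MΩ.

V_th ≈ 11.3 V, R_th ≈ 36.6 MΩ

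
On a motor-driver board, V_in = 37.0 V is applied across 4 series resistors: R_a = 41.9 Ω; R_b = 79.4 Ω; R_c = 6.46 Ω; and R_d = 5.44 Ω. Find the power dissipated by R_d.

P ≈ 0.420 W

ΣR = 133.2 Ω → I = 37.0/133.2 = 0.2778 A.
P(R_d) = I²·R_d = (0.2778)² × 5.44 = 0.4198 W.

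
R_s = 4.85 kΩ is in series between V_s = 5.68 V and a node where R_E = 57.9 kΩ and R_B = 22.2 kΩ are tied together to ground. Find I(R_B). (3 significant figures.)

Equivalent of the parallel group: R_p = 16.05 kΩ.
V_A by voltage divider: V_A = 5.68 × 16.05/(4.85 + 16.05) = 4.362 V.
I(R_B) = V_A / R_B = 4.362/22.2 = 0.1965 mA.
(Equivalently: I_total = 0.2718 mA, then current-divider fraction G_k/ΣG = 0.7228.)

I ≈ 0.196 mA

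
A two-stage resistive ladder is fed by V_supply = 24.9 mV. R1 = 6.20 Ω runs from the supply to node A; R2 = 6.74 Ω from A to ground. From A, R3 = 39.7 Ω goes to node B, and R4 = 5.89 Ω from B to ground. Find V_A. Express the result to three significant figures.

V_A ≈ 12.1 mV

Looking into the second stage from A: R3 + R4 = 45.59 Ω appears in parallel with R2.
R2 ‖ (R3+R4) = 5.872 Ω.
First divider: V_A = V_supply · 5.872/(6.20 + 5.872) = 12.11 mV.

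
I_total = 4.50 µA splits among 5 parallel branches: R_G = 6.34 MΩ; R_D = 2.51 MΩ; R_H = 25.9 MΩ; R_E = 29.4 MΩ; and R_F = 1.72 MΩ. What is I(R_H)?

ΣG = 1/6.34 + 1/2.51 + 1/25.9 + 1/29.4 + 1/1.72 = 1.210.
R_H takes the fraction G_k/ΣG = 0.03861/1.210 = 0.03191, so I = 4.50 × 0.03191 = 0.1436 µA.

I ≈ 0.144 µA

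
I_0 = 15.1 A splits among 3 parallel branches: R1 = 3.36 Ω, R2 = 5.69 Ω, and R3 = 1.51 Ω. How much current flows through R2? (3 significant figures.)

I ≈ 2.34 A

Conductances: ΣG = 1/3.36 + 1/5.69 + 1/1.51 = 1.136 (1/Ω).
By the current-divider rule, I = I_0 · G_k/ΣG = 15.1 × 0.1548 = 2.337 A.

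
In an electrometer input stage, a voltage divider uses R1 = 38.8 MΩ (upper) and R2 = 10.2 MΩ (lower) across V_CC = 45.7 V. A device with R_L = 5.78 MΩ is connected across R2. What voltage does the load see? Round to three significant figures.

R2 ‖ R_L = (10.2 × 5.78)/(10.2 + 5.78) = 3.689 MΩ.
Now apply the divider: V_out = 45.7 × 0.08683 = 3.968 V.
(Unloaded it would be 9.51 V; the load pulls it down.)

V_out ≈ 3.97 V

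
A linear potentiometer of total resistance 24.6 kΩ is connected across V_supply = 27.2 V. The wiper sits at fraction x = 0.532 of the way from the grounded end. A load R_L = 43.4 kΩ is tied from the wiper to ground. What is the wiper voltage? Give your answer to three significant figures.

Split the track: R_lower = x·R_p = 13.09 kΩ, R_upper = (1−x)·R_p = 11.51 kΩ.
Lower segment in parallel with the load: 13.09 ‖ 43.4 = 10.06 kΩ.
V_out = 27.2 × 10.06/(11.51 + 10.06) = 12.68 V.

V_out ≈ 12.7 V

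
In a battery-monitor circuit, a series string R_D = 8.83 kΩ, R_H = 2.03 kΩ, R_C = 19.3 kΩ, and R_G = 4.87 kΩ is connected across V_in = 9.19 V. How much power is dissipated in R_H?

ΣR = 35.03 kΩ → I = 9.19/35.03 = 0.2623 mA.
P = I²R = 0.06883 × 2.03 = 0.1397 mW.

P ≈ 0.140 mW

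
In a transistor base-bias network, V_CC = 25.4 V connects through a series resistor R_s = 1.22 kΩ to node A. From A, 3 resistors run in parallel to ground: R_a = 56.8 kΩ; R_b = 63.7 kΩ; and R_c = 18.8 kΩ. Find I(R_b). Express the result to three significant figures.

I ≈ 0.361 mA

Combine the parallel branches: R_p = (1/56.8 + 1/63.7 + 1/18.8)⁻¹ = 11.56 kΩ.
V_A by voltage divider: V_A = 25.4 × 11.56/(1.22 + 11.56) = 22.98 V.
Branch current I = V_A/R_b = 22.98/63.7 = 0.3607 mA.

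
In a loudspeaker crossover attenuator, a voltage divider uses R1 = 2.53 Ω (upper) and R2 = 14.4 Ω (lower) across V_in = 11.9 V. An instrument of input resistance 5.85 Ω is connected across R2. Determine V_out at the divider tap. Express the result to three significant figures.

R2 ‖ R_L = (14.4 × 5.85)/(14.4 + 5.85) = 4.160 Ω.
Now apply the divider: V_out = 11.9 × 0.6218 = 7.400 V.
(Unloaded it would be 10.1 V; the load pulls it down.)

V_out ≈ 7.40 V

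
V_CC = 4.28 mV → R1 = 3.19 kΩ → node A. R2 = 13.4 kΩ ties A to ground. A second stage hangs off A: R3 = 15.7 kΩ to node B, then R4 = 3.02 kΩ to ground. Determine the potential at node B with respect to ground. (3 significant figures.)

The second stage (R3 + R4 = 18.72 kΩ) loads node A in parallel with R2.
Effective lower resistance at A: R2 ‖ 18.72 = 7.810 kΩ.
First divider: V_A = V_CC · 7.810/(3.19 + 7.810) = 3.039 mV.
Stage 2 is unloaded, so V_B = V_A · R4/(R3+R4) = 3.039 × 3.02/18.72 = 0.4902 mV.

V_B ≈ 0.490 mV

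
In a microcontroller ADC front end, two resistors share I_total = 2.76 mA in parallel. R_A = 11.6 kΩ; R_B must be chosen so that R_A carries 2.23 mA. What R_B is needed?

In a two-way split, I_A/I_total = R_B/(R_A + R_B).
With f = 0.8080, R_B = R_A · f/(1−f) = 11.6 × 4.208 = 48.81 kΩ.

R_B ≈ 48.8 kΩ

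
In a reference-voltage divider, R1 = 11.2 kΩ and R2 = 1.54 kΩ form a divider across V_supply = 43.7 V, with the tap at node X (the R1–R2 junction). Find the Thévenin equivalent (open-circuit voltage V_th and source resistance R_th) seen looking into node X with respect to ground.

V_th is the unloaded tap voltage: V_supply · R2/(R1+R2) = 43.7 × 0.1209 = 5.282 V.
Zeroing V_supply shorts the top of R1 to ground, so R_th = R1 ‖ R2 = 1.354 kΩ.

V_th ≈ 5.28 V, R_th ≈ 1.35 kΩ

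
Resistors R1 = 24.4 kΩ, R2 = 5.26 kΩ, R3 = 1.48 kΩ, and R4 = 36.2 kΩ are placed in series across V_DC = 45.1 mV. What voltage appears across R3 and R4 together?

Total series resistance ΣR = 24.4 + 5.26 + 1.48 + 36.2 = 67.34 kΩ.
R_{R3..R4} = 1.48 + 36.2 = 37.68 kΩ.
By the voltage-divider rule, V = 45.1 × 37.68/67.34 = 25.24 mV.

V ≈ 25.2 mV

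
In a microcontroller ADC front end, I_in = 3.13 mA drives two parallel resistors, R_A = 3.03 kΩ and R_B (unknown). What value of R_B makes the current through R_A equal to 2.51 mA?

The fraction through R_A equals R_B/(R_A+R_B).
With f = 0.8019, R_B = R_A · f/(1−f) = 3.03 × 4.048 = 12.27 kΩ.

R_B ≈ 12.3 kΩ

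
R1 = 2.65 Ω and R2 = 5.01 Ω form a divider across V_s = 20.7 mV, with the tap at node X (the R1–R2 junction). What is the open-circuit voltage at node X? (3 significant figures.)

V_th ≈ 13.5 mV

Open-circuit (no load on X): V_th = V_s · R2/(R1 + R2) = 20.7 × 5.01/(2.650 + 5.01) = 13.54 mV.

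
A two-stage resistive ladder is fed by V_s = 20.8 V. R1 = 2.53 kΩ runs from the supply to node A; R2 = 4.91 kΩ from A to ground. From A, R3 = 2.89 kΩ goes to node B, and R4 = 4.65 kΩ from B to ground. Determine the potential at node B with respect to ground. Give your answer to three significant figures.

V_B ≈ 6.93 V

The second stage (R3 + R4 = 7.540 kΩ) loads node A in parallel with R2.
Effective lower resistance at A: R2 ‖ 7.540 = 2.974 kΩ.
First divider: V_A = V_s · 2.974/(2.53 + 2.974) = 11.24 V.
V_B = V_A × 0.6167 = 6.931 V.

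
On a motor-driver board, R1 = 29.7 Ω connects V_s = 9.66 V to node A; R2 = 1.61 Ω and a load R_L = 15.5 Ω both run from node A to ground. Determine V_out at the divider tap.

V_out ≈ 0.452 V

First combine the lower leg with the load: R2 ‖ R_L = 1.459 Ω.
Voltage divider with the loaded lower leg: V_out = 9.66 × 1.459/(29.7 + 1.459) = 9.66 × 0.04681 = 0.4522 V.
(Unloaded it would be 0.497 V; the load pulls it down.)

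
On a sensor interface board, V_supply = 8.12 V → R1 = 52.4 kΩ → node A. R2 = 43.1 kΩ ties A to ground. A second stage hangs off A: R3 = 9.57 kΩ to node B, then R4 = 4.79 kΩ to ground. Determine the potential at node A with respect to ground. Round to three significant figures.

Looking into the second stage from A: R3 + R4 = 14.36 kΩ appears in parallel with R2.
R2 ‖ (R3+R4) = 10.77 kΩ.
V_A = 8.12 × 10.77/(52.4 + 10.77) = 1.385 V.

V_A ≈ 1.38 V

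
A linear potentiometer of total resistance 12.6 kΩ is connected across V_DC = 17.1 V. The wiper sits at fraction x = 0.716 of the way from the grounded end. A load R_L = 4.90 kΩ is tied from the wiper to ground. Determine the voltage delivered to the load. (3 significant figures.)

V_out ≈ 8.04 V

The pot divides into 3.578 kΩ above the wiper and 9.022 kΩ below.
(x·R_p) ‖ R_L = 3.175 kΩ.
Loaded-divider output: V_out = 17.1 × 0.4702 = 8.040 V.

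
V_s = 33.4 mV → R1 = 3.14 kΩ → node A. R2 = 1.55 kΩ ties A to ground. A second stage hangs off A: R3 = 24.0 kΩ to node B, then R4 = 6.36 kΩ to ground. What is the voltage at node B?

The second stage (R3 + R4 = 30.36 kΩ) loads node A in parallel with R2.
R2 ‖ (R3+R4) = 1.475 kΩ.
First divider: V_A = V_s · 1.475/(3.14 + 1.475) = 10.67 mV.
Then the unloaded second divider: V_B = V_A × R4/(R3+R4) = 10.67 × 0.2095 = 2.236 mV.

V_B ≈ 2.24 mV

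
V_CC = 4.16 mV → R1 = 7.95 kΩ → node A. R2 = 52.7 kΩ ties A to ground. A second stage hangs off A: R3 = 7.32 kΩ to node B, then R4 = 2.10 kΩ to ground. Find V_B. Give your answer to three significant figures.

V_B ≈ 0.465 mV

Looking into the second stage from A: R3 + R4 = 9.420 kΩ appears in parallel with R2.
Effective lower resistance at A: R2 ‖ 9.420 = 7.992 kΩ.
First divider: V_A = V_CC · 7.992/(7.95 + 7.992) = 2.085 mV.
Stage 2 is unloaded, so V_B = V_A · R4/(R3+R4) = 2.085 × 2.10/9.420 = 0.4649 mV.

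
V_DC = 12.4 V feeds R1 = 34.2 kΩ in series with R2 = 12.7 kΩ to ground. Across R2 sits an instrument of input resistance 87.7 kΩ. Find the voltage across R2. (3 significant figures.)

R2 ‖ R_L = (12.7 × 87.7)/(12.7 + 87.7) = 11.09 kΩ.
Now apply the divider: V_out = 12.4 × 0.2449 = 3.037 V.

V_out ≈ 3.04 V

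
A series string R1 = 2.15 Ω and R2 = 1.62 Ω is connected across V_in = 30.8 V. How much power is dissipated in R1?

P ≈ 144 W

ΣR = 3.770 Ω → I = 30.8/3.770 = 8.170 A.
P(R1) = I²·R1 = (8.170)² × 2.15 = 143.5 W.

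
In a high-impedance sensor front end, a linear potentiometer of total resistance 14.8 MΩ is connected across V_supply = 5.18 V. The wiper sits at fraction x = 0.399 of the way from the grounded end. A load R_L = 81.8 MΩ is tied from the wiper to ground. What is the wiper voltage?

The pot divides into 8.895 MΩ above the wiper and 5.905 MΩ below.
(x·R_p) ‖ R_L = 5.508 MΩ.
Loaded-divider output: V_out = 5.18 × 0.3824 = 1.981 V.

V_out ≈ 1.98 V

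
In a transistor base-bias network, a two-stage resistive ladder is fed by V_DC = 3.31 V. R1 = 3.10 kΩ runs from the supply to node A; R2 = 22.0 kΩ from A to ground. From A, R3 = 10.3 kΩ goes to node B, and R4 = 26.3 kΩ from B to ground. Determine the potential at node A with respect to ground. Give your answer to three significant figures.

V_A ≈ 2.70 V

Looking into the second stage from A: R3 + R4 = 36.60 kΩ appears in parallel with R2.
R2 ‖ (R3+R4) = 13.74 kΩ.
So V_A = 3.31 × 0.8159 = 2.701 V.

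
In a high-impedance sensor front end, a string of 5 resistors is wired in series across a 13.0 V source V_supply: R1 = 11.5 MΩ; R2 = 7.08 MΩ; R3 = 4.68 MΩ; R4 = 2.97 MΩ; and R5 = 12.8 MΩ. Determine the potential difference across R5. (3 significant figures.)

Total series resistance ΣR = 11.5 + 7.08 + 4.68 + 2.97 + 12.8 = 39.03 MΩ.
Voltage divider: V = V_supply · (12.80 / 39.03) = 13.0 × 0.3280 = 4.263 V.

V ≈ 4.26 V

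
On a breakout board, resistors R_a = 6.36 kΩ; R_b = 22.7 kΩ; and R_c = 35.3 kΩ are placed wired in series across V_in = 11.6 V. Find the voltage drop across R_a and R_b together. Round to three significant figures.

Total series resistance ΣR = 6.36 + 22.7 + 35.3 = 64.36 kΩ.
R_{R_a..R_b} = 6.36 + 22.7 = 29.06 kΩ.
V = V_in · R/ΣR = 11.6 × 0.4515 = 5.238 V.

V ≈ 5.24 V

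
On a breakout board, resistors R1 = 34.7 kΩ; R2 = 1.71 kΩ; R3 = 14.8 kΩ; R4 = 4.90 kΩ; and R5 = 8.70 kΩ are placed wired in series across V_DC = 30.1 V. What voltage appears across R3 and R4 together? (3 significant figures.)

V ≈ 9.15 V

Series total: ΣR = 34.7 + 1.71 + 14.8 + 4.90 + 8.70 = 64.81 kΩ.
R_{R3..R4} = 14.8 + 4.90 = 19.70 kΩ.
By the voltage-divider rule, V = 30.1 × 19.70/64.81 = 9.149 V.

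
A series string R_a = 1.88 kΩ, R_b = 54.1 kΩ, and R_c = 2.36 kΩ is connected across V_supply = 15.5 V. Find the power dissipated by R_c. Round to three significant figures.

ΣR = 58.34 kΩ → I = 15.5/58.34 = 0.2657 mA.
V(R_c) = I·R = 0.6270 V; P = V·I = 0.6270 × 0.2657 = 0.1666 mW.

P ≈ 0.167 mW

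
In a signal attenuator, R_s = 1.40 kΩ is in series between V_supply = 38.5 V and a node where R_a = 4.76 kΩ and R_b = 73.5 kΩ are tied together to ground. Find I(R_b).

I ≈ 0.399 mA

Parallel bank: R_p = 1/(1/4.76 + 1/73.5) = 4.470 kΩ.
V_A by voltage divider: V_A = 38.5 × 4.470/(1.40 + 4.470) = 29.32 V.
I(R_b) = V_A / R_b = 29.32/73.5 = 0.3989 mA.
(Check via current divider: I_total = 6.558 mA; share G_k/ΣG = 0.06082 → same result.)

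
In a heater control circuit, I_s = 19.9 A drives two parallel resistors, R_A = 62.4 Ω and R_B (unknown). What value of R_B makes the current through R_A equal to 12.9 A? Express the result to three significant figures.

Two-branch current divider: I_A = I_s · R_B/(R_A + R_B).
With f = 0.6482, R_B = R_A · f/(1−f) = 62.4 × 1.843 = 115.0 Ω.

R_B ≈ 115 Ω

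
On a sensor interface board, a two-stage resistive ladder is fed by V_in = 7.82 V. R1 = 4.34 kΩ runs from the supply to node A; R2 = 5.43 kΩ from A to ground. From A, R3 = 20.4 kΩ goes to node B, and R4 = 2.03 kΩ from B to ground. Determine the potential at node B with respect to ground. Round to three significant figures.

Node A sees R2 in parallel with the series input of stage 2, R3 + R4 = 22.43 kΩ.
R2 ‖ (R3+R4) = 4.372 kΩ.
V_A = 7.82 × 4.372/(4.34 + 4.372) = 3.924 V.
Then the unloaded second divider: V_B = V_A × R4/(R3+R4) = 3.924 × 0.09050 = 0.3552 V.

V_B ≈ 0.355 V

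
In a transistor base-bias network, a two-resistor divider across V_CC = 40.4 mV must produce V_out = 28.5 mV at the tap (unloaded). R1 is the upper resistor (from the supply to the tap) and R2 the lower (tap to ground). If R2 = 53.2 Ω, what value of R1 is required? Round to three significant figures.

R1 ≈ 22.2 Ω

The divider ratio is R2/(R1+R2) = 28.5/40.4 = 0.7054.
R1 = R2·(1/k − 1) = 53.2 × 0.4175 = 22.21 Ω.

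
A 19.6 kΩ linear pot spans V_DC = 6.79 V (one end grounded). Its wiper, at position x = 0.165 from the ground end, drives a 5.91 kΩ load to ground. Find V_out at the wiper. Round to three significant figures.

V_out ≈ 0.769 V

Split the track: R_lower = x·R_p = 3.234 kΩ, R_upper = (1−x)·R_p = 16.37 kΩ.
R_L loads the lower segment: effective lower R = 2.090 kΩ.
Loaded-divider output: V_out = 6.79 × 0.1133 = 0.7690 V.
(Unloaded: V_out = x·V_DC = 1.12 V.)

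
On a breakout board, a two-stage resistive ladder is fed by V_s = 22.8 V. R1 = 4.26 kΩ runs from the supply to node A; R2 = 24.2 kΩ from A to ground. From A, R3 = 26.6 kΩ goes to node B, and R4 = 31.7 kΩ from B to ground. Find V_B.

Node A sees R2 in parallel with the series input of stage 2, R3 + R4 = 58.30 kΩ.
Effective lower resistance at A: R2 ‖ 58.30 = 17.10 kΩ.
So V_A = 22.8 × 0.8006 = 18.25 V.
Stage 2 is unloaded, so V_B = V_A · R4/(R3+R4) = 18.25 × 31.7/58.30 = 9.925 V.

V_B ≈ 9.92 V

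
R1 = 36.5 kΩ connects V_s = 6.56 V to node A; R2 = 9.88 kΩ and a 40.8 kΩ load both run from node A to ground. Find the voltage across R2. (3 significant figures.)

R2 ‖ R_L = (9.88 × 40.8)/(9.88 + 40.8) = 7.954 kΩ.
Voltage divider with the loaded lower leg: V_out = 6.56 × 7.954/(36.5 + 7.954) = 6.56 × 0.1789 = 1.174 V.

V_out ≈ 1.17 V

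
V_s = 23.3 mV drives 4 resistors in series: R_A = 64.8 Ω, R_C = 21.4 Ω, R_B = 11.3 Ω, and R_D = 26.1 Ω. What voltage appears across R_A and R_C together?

Total series resistance ΣR = 64.8 + 21.4 + 11.3 + 26.1 = 123.6 Ω.
R_{R_A..R_C} = 64.8 + 21.4 = 86.20 Ω.
V = V_s · R/ΣR = 23.3 × 0.6974 = 16.25 mV.

V ≈ 16.2 mV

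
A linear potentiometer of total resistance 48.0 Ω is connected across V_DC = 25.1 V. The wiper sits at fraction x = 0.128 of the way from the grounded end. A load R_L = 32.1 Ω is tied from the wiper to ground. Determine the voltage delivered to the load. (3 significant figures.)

Split the track: R_lower = x·R_p = 6.144 Ω, R_upper = (1−x)·R_p = 41.86 Ω.
R_L loads the lower segment: effective lower R = 5.157 Ω.
Then V_out = V_DC · 5.157/(41.86 + 5.157) = 2.753 V.

V_out ≈ 2.75 V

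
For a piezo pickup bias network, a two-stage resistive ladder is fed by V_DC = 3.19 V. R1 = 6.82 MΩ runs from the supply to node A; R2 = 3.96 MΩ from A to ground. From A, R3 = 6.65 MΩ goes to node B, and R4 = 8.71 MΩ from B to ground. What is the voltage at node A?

Looking into the second stage from A: R3 + R4 = 15.36 MΩ appears in parallel with R2.
R2 ‖ (R3+R4) = 3.148 MΩ.
V_A = 3.19 × 3.148/(6.82 + 3.148) = 1.008 V.

V_A ≈ 1.01 V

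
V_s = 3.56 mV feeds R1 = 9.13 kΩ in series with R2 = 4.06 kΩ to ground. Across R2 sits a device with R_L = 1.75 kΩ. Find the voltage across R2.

R2 ‖ R_L = (4.06 × 1.75)/(4.06 + 1.75) = 1.223 kΩ.
Now apply the divider: V_out = 3.56 × 0.1181 = 0.4205 mV.
(Unloaded it would be 1.10 mV; the load pulls it down.)

V_out ≈ 0.421 mV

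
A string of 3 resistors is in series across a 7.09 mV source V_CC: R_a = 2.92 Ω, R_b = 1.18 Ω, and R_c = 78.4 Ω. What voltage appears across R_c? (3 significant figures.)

Total series resistance ΣR = 2.92 + 1.18 + 78.4 = 82.50 Ω.
V = V_CC · R/ΣR = 7.09 × 0.9503 = 6.738 mV.

V ≈ 6.74 mV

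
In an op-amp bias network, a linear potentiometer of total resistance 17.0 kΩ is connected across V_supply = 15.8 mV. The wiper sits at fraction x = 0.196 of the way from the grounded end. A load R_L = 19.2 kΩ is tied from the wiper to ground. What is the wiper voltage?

Split the track: R_lower = x·R_p = 3.332 kΩ, R_upper = (1−x)·R_p = 13.67 kΩ.
Lower segment in parallel with the load: 3.332 ‖ 19.2 = 2.839 kΩ.
V_out = 15.8 × 2.839/(13.67 + 2.839) = 2.718 mV.

V_out ≈ 2.72 mV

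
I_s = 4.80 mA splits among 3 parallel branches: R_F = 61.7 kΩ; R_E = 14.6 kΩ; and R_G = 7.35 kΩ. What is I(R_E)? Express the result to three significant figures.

I ≈ 1.49 mA

ΣG = 1/61.7 + 1/14.6 + 1/7.35 = 0.2208.
By the current-divider rule, I = I_s · G_k/ΣG = 4.80 × 0.3103 = 1.489 mA.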